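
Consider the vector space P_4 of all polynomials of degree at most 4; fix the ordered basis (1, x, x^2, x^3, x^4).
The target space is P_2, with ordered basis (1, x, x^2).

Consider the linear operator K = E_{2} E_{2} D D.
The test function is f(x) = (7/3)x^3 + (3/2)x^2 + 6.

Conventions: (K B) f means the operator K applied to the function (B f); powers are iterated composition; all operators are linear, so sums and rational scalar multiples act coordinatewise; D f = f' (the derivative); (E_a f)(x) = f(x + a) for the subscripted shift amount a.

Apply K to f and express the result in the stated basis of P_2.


the result is g(x) = 14x + 59

D f = 7x^2 + 3x
D D f = 14x + 3
E_{2} (D D) f = 14x + 31
E_{2} E_{2} (D D) f = 14x + 59


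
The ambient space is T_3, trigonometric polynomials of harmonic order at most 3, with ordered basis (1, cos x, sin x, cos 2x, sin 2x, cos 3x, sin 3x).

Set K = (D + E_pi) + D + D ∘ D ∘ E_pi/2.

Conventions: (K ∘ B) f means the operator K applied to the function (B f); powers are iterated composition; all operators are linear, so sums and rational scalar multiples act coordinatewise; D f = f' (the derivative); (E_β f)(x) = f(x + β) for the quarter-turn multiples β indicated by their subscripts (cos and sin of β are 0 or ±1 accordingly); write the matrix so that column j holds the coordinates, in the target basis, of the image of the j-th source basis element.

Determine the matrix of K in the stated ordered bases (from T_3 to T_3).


image of 1: 1
image of cos x: -cos x - sin x
image of sin x: cos x - sin x
image of cos 2x: 5cos 2x - 4sin 2x
image of sin 2x: 4cos 2x + 5sin 2x
image of cos 3x: -cos 3x - 15sin 3x
image of sin 3x: 15cos 3x - sin 3x
each image's coordinates form column j of the matrix

the matrix is [[1, 0, 0, 0, 0, 0, 0]; [0, -1, 1, 0, 0, 0, 0]; [0, -1, -1, 0, 0, 0, 0]; [0, 0, 0, 5, 4, 0, 0]; [0, 0, 0, -4, 5, 0, 0]; [0, 0, 0, 0, 0, -1, 15]; [0, 0, 0, 0, 0, -15, -1]] (rows listed top to bottom)


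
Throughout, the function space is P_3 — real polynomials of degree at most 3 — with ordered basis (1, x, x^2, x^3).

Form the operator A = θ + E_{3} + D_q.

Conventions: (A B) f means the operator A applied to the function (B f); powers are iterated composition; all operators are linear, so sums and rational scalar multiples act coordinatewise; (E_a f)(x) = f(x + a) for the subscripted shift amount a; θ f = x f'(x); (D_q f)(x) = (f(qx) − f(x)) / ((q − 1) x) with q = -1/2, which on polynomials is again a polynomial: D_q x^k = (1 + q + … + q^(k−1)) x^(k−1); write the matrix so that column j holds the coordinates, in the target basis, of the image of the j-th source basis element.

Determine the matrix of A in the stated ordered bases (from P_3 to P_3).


the matrix is [[1, 4, 9, 27]; [0, 2, 13/2, 27]; [0, 0, 3, 39/4]; [0, 0, 0, 4]] (rows listed top to bottom)

image of 1: 1
image of x: 2x + 4
image of x^2: 3x^2 + (13/2)x + 9
image of x^3: 4x^3 + (39/4)x^2 + 27x + 27
each image's coordinates form column j of the matrix


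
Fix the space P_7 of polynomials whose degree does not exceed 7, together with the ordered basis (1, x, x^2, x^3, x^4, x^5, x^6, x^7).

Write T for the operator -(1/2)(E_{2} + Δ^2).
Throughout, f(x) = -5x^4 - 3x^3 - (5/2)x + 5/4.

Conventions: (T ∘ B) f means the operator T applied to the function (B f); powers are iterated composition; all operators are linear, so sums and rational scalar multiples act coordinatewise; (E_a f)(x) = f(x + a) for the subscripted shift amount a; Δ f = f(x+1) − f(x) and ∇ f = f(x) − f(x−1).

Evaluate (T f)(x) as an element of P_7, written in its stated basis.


E_{2} f = -5x^4 - 43x^3 - 138x^2 - (397/2)x - 431/4
Δ f = -20x^3 - 39x^2 - 29x - 21/2
Δ Δ f = -60x^2 - 138x - 88
(E_{2} + Δ^2) f = -5x^4 - 43x^3 - 198x^2 - (673/2)x - 783/4
(-(1/2)(E_{2} + Δ^2)) f = (5/2)x^4 + (43/2)x^3 + 99x^2 + (673/4)x + 783/8

g(x) = (5/2)x^4 + (43/2)x^3 + 99x^2 + (673/4)x + 783/8


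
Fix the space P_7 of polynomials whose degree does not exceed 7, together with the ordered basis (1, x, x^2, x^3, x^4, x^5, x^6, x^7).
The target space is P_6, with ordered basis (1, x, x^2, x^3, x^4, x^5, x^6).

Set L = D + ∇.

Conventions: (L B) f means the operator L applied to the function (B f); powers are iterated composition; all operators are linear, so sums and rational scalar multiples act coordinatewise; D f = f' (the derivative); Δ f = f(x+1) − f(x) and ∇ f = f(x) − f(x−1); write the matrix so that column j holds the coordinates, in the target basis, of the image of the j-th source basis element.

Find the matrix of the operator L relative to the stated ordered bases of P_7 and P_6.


image of 1: 0
image of x: 2
image of x^2: 4x - 1
image of x^3: 6x^2 - 3x + 1
image of x^4: 8x^3 - 6x^2 + 4x - 1
image of x^5: 10x^4 - 10x^3 + 10x^2 - 5x + 1
image of x^6: 12x^5 - 15x^4 + 20x^3 - 15x^2 + 6x - 1
image of x^7: 14x^6 - 21x^5 + 35x^4 - 35x^3 + 21x^2 - 7x + 1
each image's coordinates form column j of the matrix

the matrix is [[0, 2, -1, 1, -1, 1, -1, 1]; [0, 0, 4, -3, 4, -5, 6, -7]; [0, 0, 0, 6, -6, 10, -15, 21]; [0, 0, 0, 0, 8, -10, 20, -35]; [0, 0, 0, 0, 0, 10, -15, 35]; [0, 0, 0, 0, 0, 0, 12, -21]; [0, 0, 0, 0, 0, 0, 0, 14]] (rows listed top to bottom)


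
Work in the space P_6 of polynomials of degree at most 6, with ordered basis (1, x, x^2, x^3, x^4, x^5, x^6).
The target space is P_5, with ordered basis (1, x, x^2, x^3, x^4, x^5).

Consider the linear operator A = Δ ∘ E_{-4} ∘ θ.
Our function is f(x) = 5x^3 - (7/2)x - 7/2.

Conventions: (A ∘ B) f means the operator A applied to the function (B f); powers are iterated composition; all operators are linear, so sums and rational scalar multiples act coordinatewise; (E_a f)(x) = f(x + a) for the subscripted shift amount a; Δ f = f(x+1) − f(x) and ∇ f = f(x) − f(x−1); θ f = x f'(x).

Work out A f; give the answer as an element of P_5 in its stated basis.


the result is g(x) = 45x^2 - 315x + 1103/2

θ f = 15x^3 - (7/2)x
E_{-4} θ f = 15x^3 - 180x^2 + (1433/2)x - 946
Δ (E_{-4} ∘ θ) f = 45x^2 - 315x + 1103/2


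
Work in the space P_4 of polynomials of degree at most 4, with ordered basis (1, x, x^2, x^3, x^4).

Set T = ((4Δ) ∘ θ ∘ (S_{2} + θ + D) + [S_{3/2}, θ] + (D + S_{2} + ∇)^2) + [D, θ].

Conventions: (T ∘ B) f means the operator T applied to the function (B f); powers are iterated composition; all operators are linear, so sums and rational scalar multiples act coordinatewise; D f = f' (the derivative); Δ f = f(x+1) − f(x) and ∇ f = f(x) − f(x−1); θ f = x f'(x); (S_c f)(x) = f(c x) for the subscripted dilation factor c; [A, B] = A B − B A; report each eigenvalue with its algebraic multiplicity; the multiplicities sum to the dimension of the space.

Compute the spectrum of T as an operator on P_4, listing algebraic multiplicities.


λ = 1 (multiplicity 1), λ = 4 (multiplicity 1), λ = 16 (multiplicity 1), λ = 64 (multiplicity 1), λ = 256 (multiplicity 1)

image of 1: 1
image of x: 4x + 19
image of x^2: 16x^2 + 122x + 59
image of x^3: 64x^3 + 471x^2 + 438x + 153
image of x^4: 256x^4 + 1476x^3 + 1992x^2 + 1448x + 373
the matrix is upper triangular; its diagonal is (1, 4, 16, 64, 256)
for a triangular matrix the eigenvalues are the diagonal entries, with algebraic multiplicity their repetition count


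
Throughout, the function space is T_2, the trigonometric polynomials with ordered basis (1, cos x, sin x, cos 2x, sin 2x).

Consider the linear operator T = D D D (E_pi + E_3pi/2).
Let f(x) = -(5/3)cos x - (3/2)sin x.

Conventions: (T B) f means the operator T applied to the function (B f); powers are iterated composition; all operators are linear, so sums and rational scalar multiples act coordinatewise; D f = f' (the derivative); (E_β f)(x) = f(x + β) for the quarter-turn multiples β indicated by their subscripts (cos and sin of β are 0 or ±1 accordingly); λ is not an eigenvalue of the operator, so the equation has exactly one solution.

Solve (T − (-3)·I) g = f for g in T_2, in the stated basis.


the image equals g(x) = -(11/30)cos x - (14/15)sin x

write g with unknown coordinates in the stated basis and equate coefficients in (T − (-3)·I) g = f
solving from the highest basis element down gives g = -(11/30)cos x - (14/15)sin x
check: T g = -(17/30)cos x + (13/10)sin x
so T g − (-3)·g = -(5/3)cos x - (3/2)sin x = f ✓


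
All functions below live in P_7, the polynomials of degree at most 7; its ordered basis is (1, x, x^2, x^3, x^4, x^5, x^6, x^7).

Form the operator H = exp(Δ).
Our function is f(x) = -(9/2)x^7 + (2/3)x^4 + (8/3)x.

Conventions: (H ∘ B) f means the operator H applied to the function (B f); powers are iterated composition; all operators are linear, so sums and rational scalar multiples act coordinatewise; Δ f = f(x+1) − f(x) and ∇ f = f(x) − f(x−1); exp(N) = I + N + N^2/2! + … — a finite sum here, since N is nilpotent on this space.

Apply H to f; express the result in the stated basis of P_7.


g(x) = -(9/2)x^7 - (63/2)x^6 - 189x^5 - (4721/6)x^4 - (14159/6)x^3 - 4906x^2 - (12757/2)x - 23603/6

order-1 term: -(63/2)x^6 - (189/2)x^5 - (315/2)x^4 - (929/6)x^3 - (181/2)x^2 - (173/6)x - 7/6
order-2 term: -(189/2)x^5 - (945/2)x^4 - (2205/2)x^3 - (2827/2)x^2 - (1937/2)x - 1673/6
order-3 term: -(315/2)x^4 - 945x^3 - (4725/2)x^2 - (8497/3)x - 2701/2
order-4 term: -(315/2)x^3 - 945x^2 - (4095/2)x - 4723/3
order-5 term: -(189/2)x^2 - (945/2)x - 630
order-6 term: -(63/2)x - 189/2
order-7 term: -9/2
the series for exp(Δ) f terminates at order 7
exp(Δ) f = -(9/2)x^7 - (63/2)x^6 - 189x^5 - (4721/6)x^4 - (14159/6)x^3 - 4906x^2 - (12757/2)x - 23603/6


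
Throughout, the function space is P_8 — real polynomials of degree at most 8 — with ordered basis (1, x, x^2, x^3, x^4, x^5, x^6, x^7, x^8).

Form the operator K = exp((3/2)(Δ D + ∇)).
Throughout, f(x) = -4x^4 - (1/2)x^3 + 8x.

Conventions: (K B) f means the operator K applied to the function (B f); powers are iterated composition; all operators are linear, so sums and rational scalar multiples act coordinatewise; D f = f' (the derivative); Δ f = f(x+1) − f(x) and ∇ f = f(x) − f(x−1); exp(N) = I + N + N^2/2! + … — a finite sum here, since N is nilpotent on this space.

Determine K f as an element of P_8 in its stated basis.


the image equals g(x) = -4x^4 - (49/2)x^3 - (369/4)x^2 - (2045/8)x - 4581/16

order-1 term: -24x^3 - (153/4)x^2 - (393/4)x - 9
order-2 term: -54x^2 - (891/8)x - 1395/8
order-3 term: -54x - 1323/16
order-4 term: -81/4
the series for exp((3/2)(Δ D + ∇)) f terminates at order 4
exp((3/2)(Δ D + ∇)) f = -4x^4 - (49/2)x^3 - (369/4)x^2 - (2045/8)x - 4581/16


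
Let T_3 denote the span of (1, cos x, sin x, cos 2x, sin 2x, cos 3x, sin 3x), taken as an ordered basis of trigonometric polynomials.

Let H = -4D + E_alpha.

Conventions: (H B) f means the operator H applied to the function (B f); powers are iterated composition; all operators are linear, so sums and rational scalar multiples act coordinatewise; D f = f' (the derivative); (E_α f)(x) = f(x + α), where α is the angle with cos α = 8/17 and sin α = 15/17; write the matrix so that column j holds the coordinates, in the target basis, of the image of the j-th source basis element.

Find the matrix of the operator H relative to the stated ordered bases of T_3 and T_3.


the matrix is [[1, 0, 0, 0, 0, 0, 0]; [0, 8/17, -53/17, 0, 0, 0, 0]; [0, 53/17, 8/17, 0, 0, 0, 0]; [0, 0, 0, -161/289, -2072/289, 0, 0]; [0, 0, 0, 2072/289, -161/289, 0, 0]; [0, 0, 0, 0, 0, -4888/4913, -59451/4913]; [0, 0, 0, 0, 0, 59451/4913, -4888/4913]] (rows listed top to bottom)

image of 1: 1
image of cos x: (8/17)cos x + (53/17)sin x
image of sin x: -(53/17)cos x + (8/17)sin x
image of cos 2x: -(161/289)cos 2x + (2072/289)sin 2x
image of sin 2x: -(2072/289)cos 2x - (161/289)sin 2x
image of cos 3x: -(4888/4913)cos 3x + (59451/4913)sin 3x
image of sin 3x: -(59451/4913)cos 3x - (4888/4913)sin 3x
each image's coordinates form column j of the matrix


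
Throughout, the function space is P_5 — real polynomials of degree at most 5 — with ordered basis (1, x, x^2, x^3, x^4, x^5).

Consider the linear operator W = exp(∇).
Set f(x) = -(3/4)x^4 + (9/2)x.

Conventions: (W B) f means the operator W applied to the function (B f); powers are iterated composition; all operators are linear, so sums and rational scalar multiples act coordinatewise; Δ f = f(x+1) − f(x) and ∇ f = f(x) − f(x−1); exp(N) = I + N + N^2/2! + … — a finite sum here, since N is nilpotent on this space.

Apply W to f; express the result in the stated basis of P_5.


order-1 term: -3x^3 + (9/2)x^2 - 3x + 21/4
order-2 term: -(9/2)x^2 + 9x - 21/4
order-3 term: -3x + 9/2
order-4 term: -3/4
the series for exp(∇) f terminates at order 4
exp(∇) f = -(3/4)x^4 - 3x^3 + (15/2)x + 15/4

the result is g(x) = -(3/4)x^4 - 3x^3 + (15/2)x + 15/4


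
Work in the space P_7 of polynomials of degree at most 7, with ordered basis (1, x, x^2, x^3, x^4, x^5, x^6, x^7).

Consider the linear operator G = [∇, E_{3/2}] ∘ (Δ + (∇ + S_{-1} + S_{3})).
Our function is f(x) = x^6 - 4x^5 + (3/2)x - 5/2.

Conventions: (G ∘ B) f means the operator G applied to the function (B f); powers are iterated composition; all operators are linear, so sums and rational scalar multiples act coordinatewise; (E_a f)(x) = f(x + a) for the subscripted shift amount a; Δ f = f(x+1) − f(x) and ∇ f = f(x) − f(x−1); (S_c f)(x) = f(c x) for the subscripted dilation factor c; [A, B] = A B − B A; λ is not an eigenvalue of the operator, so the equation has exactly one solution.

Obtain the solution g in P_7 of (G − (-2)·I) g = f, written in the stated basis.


write g with unknown coordinates in the stated basis and equate coefficients in (G − (-2)·I) g = f
solving from the highest basis element down gives g = (1/2)x^6 - 2x^5 + (3/4)x - 5/4
check: G g = 0
so G g − (-2)·g = x^6 - 4x^5 + (3/2)x - 5/2 = f ✓

the image equals g(x) = (1/2)x^6 - 2x^5 + (3/4)x - 5/4


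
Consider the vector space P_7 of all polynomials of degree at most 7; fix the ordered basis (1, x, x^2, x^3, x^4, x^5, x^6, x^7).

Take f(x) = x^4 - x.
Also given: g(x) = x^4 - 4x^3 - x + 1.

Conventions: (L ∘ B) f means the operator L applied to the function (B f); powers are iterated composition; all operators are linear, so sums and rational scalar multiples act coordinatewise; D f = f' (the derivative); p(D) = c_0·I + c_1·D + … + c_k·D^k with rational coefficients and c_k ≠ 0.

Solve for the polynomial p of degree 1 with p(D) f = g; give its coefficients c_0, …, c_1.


D^0 f = x^4 - x
D^1 f = 4x^3 - 1
matching coefficients of g against c_0 f + c_1 Df + … from the top degree down determines the c_i
solution: c_0 = 1, c_1 = -1

c_0 = 1, c_1 = -1


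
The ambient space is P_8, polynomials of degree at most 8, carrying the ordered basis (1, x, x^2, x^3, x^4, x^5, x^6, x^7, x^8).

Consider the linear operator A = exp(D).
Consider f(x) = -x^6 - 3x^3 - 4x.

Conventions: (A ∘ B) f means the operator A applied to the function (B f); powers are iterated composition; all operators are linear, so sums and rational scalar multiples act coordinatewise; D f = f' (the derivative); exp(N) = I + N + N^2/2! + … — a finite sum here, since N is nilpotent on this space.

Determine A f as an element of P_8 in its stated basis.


the result is g(x) = -x^6 - 6x^5 - 15x^4 - 23x^3 - 24x^2 - 19x - 8

order-1 term: -6x^5 - 9x^2 - 4
order-2 term: -15x^4 - 9x
order-3 term: -20x^3 - 3
order-4 term: -15x^2
order-5 term: -6x
order-6 term: -1
the series for exp(D) f terminates at order 6
exp(D) f = -x^6 - 6x^5 - 15x^4 - 23x^3 - 24x^2 - 19x - 8


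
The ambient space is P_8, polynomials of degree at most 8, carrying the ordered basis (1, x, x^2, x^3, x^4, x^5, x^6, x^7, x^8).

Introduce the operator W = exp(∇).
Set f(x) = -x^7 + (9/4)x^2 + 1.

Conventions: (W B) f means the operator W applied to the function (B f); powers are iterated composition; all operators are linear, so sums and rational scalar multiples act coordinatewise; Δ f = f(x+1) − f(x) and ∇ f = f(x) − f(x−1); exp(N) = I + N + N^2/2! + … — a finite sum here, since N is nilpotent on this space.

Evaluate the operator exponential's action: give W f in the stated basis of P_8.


the image equals g(x) = -x^7 - 7x^6 + 35x^4 - 35x^3 - (159/4)x^2 + (135/2)x - 8

order-1 term: -7x^6 + 21x^5 - 35x^4 + 35x^3 - 21x^2 + (23/2)x - 13/4
order-2 term: -21x^5 + 105x^4 - 245x^3 + 315x^2 - 217x + 261/4
order-3 term: -35x^4 + 210x^3 - 525x^2 + 630x - 301
order-4 term: -35x^3 + 210x^2 - 455x + 350
order-5 term: -21x^2 + 105x - 140
order-6 term: -7x + 21
order-7 term: -1
the series for exp(∇) f terminates at order 7
exp(∇) f = -x^7 - 7x^6 + 35x^4 - 35x^3 - (159/4)x^2 + (135/2)x - 8


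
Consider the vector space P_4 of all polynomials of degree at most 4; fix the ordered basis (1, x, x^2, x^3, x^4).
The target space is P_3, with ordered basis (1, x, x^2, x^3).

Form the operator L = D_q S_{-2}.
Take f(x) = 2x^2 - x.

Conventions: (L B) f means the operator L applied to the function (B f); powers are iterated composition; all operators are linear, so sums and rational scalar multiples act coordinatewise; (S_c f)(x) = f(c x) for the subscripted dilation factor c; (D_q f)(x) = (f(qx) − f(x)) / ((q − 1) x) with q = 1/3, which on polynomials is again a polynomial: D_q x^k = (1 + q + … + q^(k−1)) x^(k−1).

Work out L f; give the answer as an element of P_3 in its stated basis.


the result is g(x) = (32/3)x + 2

S_{-2} f = 8x^2 + 2x
D_q S_{-2} f = (32/3)x + 2


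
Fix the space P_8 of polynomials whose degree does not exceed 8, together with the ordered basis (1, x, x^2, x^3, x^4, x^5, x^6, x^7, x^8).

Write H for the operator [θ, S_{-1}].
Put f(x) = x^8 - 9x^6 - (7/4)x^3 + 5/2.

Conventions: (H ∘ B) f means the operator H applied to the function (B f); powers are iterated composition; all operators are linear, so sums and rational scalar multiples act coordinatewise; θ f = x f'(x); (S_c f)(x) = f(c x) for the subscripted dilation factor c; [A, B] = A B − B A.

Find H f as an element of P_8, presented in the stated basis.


S_{-1} f = x^8 - 9x^6 + (7/4)x^3 + 5/2
θ S_{-1} f = 8x^8 - 54x^6 + (21/4)x^3
θ f = 8x^8 - 54x^6 - (21/4)x^3
S_{-1} θ f = 8x^8 - 54x^6 + (21/4)x^3
[θ, S_{-1}] f = 0

the result is g(x) = 0


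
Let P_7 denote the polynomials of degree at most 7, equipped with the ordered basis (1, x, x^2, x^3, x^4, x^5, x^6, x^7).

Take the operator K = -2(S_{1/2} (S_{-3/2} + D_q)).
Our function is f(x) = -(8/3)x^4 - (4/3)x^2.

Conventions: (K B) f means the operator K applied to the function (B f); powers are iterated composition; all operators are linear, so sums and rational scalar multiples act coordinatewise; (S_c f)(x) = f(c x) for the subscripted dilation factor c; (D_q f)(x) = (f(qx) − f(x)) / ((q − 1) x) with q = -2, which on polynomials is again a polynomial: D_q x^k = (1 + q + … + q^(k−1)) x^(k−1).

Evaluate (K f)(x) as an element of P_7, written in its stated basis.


the result is g(x) = (27/16)x^4 - (10/3)x^3 + (3/2)x^2 - (4/3)x

S_{-3/2} f = -(27/2)x^4 - 3x^2
D_q f = (40/3)x^3 + (4/3)x
(S_{-3/2} + D_q) f = -(27/2)x^4 + (40/3)x^3 - 3x^2 + (4/3)x
S_{1/2} (S_{-3/2} + D_q) f = -(27/32)x^4 + (5/3)x^3 - (3/4)x^2 + (2/3)x
(-2(S_{1/2} (S_{-3/2} + D_q))) f = (27/16)x^4 - (10/3)x^3 + (3/2)x^2 - (4/3)x


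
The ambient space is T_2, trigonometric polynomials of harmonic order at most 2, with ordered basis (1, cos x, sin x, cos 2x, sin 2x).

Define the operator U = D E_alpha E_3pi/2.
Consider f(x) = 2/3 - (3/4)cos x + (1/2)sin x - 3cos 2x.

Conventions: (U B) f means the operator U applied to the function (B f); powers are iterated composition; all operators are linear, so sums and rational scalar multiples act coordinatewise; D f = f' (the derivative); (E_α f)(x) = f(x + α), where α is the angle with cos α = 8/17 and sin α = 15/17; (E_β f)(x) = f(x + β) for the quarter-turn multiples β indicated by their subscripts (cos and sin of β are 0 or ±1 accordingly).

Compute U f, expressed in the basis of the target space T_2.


g(x) = (3/34)cos x + (61/68)sin x - (1440/289)cos 2x + (966/289)sin 2x

E_3pi/2 f = 2/3 - (1/2)cos x - (3/4)sin x + 3cos 2x
E_alpha E_3pi/2 f = 2/3 - (61/68)cos x + (3/34)sin x - (483/289)cos 2x - (720/289)sin 2x
D E_alpha E_3pi/2 f = (3/34)cos x + (61/68)sin x - (1440/289)cos 2x + (966/289)sin 2x


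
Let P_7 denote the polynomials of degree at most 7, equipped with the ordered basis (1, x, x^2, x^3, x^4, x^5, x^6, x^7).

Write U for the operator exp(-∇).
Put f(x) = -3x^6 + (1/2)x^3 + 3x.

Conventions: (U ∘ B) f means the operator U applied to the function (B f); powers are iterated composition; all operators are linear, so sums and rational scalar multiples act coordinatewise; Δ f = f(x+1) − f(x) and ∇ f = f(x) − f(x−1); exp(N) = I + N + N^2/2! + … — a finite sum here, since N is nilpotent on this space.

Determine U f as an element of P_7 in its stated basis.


order-1 term: 18x^5 - 45x^4 + 60x^3 - (93/2)x^2 + (39/2)x - 13/2
order-2 term: -45x^4 + 180x^3 - 315x^2 + (543/2)x - 189/2
order-3 term: 60x^3 - 270x^2 + 450x - 541/2
order-4 term: -45x^2 + 180x - 195
order-5 term: 18x - 45
order-6 term: -3
the series for exp(-∇) f terminates at order 6
exp(-∇) f = -3x^6 + 18x^5 - 90x^4 + (601/2)x^3 - (1353/2)x^2 + 942x - 1229/2

the image equals g(x) = -3x^6 + 18x^5 - 90x^4 + (601/2)x^3 - (1353/2)x^2 + 942x - 1229/2


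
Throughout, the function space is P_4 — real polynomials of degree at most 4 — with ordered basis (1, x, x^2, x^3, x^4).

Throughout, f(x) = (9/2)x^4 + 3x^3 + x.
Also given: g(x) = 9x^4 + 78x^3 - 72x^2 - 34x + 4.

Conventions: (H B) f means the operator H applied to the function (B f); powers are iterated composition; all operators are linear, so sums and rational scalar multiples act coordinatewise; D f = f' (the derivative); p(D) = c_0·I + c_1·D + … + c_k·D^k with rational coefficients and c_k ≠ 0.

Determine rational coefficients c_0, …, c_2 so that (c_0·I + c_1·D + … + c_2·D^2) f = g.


p(D) = 2·I + 4·D − 2·D^2, i.e. c_0 = 2, c_1 = 4, c_2 = -2

D^0 f = (9/2)x^4 + 3x^3 + x
D^1 f = 18x^3 + 9x^2 + 1
D^2 f = 54x^2 + 18x
matching coefficients of g against c_0 f + c_1 Df + … from the top degree down determines the c_i
solution: c_0 = 2, c_1 = 4, c_2 = -2


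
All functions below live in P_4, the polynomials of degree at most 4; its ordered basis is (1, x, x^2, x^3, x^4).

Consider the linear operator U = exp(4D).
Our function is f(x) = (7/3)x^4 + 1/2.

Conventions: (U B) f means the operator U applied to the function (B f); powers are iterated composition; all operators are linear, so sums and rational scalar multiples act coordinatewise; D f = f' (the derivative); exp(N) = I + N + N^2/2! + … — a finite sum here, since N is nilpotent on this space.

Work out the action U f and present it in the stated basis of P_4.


the result is g(x) = (7/3)x^4 + (112/3)x^3 + 224x^2 + (1792/3)x + 3587/6

order-1 term: (112/3)x^3
order-2 term: 224x^2
order-3 term: (1792/3)x
order-4 term: 1792/3
the series for exp(4D) f terminates at order 4
exp(4D) f = (7/3)x^4 + (112/3)x^3 + 224x^2 + (1792/3)x + 3587/6


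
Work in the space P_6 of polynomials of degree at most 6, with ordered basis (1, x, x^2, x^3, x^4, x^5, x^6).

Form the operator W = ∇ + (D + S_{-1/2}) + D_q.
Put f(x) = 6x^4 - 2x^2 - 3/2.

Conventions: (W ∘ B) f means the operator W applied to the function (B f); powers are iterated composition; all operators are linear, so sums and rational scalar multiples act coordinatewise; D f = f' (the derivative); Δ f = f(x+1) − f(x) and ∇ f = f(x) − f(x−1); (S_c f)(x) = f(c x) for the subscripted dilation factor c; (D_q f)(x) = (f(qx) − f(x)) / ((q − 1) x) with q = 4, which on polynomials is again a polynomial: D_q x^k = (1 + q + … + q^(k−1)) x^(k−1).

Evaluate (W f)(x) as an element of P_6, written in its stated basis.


∇ f = 24x^3 - 36x^2 + 20x - 4
D f = 24x^3 - 4x
S_{-1/2} f = (3/8)x^4 - (1/2)x^2 - 3/2
(D + S_{-1/2}) f = (3/8)x^4 + 24x^3 - (1/2)x^2 - 4x - 3/2
D_q f = 510x^3 - 10x
(∇ + (D + S_{-1/2}) + D_q) f = (3/8)x^4 + 558x^3 - (73/2)x^2 + 6x - 11/2

g(x) = (3/8)x^4 + 558x^3 - (73/2)x^2 + 6x - 11/2


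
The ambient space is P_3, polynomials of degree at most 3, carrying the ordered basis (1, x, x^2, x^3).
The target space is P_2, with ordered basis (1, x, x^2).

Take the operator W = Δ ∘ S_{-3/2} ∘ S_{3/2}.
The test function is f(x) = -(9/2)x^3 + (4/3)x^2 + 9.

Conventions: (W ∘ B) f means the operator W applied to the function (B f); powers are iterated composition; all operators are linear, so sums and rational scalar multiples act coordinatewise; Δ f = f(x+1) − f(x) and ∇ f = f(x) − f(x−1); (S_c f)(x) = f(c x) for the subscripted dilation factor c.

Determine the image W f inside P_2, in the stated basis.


S_{3/2} f = -(243/16)x^3 + 3x^2 + 9
S_{-3/2} S_{3/2} f = (6561/128)x^3 + (27/4)x^2 + 9
Δ S_{-3/2} S_{3/2} f = (19683/128)x^2 + (21411/128)x + 7425/128

the result is g(x) = (19683/128)x^2 + (21411/128)x + 7425/128


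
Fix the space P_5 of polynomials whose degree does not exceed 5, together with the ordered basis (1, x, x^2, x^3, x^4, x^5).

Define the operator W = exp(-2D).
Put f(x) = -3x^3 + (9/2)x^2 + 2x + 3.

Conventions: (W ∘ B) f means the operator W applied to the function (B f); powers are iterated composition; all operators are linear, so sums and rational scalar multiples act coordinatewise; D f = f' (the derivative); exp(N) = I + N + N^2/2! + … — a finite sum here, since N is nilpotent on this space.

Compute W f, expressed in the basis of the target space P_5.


order-1 term: 18x^2 - 18x - 4
order-2 term: -36x + 18
order-3 term: 24
the series for exp(-2D) f terminates at order 3
exp(-2D) f = -3x^3 + (45/2)x^2 - 52x + 41

g(x) = -3x^3 + (45/2)x^2 - 52x + 41


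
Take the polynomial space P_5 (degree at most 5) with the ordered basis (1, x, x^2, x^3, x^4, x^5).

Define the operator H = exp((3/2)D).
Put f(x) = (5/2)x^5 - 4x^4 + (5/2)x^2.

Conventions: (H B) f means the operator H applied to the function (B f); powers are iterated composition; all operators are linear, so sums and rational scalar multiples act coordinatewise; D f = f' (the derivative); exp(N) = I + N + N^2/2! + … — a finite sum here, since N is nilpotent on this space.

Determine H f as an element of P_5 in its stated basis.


order-1 term: (75/4)x^4 - 24x^3 + (15/2)x
order-2 term: (225/4)x^3 - 54x^2 + 45/8
order-3 term: (675/8)x^2 - 54x
order-4 term: (2025/32)x - 81/4
order-5 term: 1215/64
the series for exp((3/2)D) f terminates at order 5
exp((3/2)D) f = (5/2)x^5 + (59/4)x^4 + (129/4)x^3 + (263/8)x^2 + (537/32)x + 279/64

the image equals g(x) = (5/2)x^5 + (59/4)x^4 + (129/4)x^3 + (263/8)x^2 + (537/32)x + 279/64


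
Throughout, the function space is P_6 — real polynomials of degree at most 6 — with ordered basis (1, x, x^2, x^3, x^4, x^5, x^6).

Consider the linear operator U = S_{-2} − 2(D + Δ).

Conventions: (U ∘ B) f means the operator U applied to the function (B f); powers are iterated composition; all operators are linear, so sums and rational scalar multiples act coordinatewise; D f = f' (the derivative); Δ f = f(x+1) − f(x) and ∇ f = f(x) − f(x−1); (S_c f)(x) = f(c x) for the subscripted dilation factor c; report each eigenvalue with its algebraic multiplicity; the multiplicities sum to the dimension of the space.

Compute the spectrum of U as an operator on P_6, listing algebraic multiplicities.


image of 1: 1
image of x: -2x - 4
image of x^2: 4x^2 - 8x - 2
image of x^3: -8x^3 - 12x^2 - 6x - 2
image of x^4: 16x^4 - 16x^3 - 12x^2 - 8x - 2
image of x^5: -32x^5 - 20x^4 - 20x^3 - 20x^2 - 10x - 2
image of x^6: 64x^6 - 24x^5 - 30x^4 - 40x^3 - 30x^2 - 12x - 2
the matrix is upper triangular; its diagonal is (1, -2, 4, -8, 16, -32, 64)
for a triangular matrix the eigenvalues are the diagonal entries, with algebraic multiplicity their repetition count

λ = -32 (multiplicity 1), λ = -8 (multiplicity 1), λ = -2 (multiplicity 1), λ = 1 (multiplicity 1), λ = 4 (multiplicity 1), λ = 16 (multiplicity 1), λ = 64 (multiplicity 1)


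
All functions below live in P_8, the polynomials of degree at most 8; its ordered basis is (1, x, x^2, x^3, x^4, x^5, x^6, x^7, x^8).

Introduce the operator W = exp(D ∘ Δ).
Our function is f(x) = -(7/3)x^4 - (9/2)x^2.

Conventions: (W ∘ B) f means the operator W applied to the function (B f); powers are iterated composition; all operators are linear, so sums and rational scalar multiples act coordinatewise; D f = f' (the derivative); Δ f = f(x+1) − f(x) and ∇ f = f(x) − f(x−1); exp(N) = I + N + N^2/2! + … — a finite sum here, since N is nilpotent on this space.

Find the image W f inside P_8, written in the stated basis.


the image equals g(x) = -(7/3)x^4 - (65/2)x^2 - 28x - 139/3

order-1 term: -28x^2 - 28x - 55/3
order-2 term: -28
the series for exp(D ∘ Δ) f terminates at order 2
exp(D ∘ Δ) f = -(7/3)x^4 - (65/2)x^2 - 28x - 139/3


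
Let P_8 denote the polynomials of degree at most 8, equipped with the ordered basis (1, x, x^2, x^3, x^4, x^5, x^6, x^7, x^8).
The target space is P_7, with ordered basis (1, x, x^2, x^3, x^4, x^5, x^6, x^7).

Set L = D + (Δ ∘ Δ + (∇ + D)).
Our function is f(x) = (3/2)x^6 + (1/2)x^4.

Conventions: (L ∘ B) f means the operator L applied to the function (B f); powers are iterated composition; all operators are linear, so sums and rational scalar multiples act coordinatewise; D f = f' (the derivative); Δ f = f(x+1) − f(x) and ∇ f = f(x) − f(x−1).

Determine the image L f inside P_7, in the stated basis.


D f = 9x^5 + 2x^3
Δ f = 9x^5 + (45/2)x^4 + 32x^3 + (51/2)x^2 + 11x + 2
Δ Δ f = 45x^4 + 180x^3 + 321x^2 + 282x + 100
∇ f = 9x^5 - (45/2)x^4 + 32x^3 - (51/2)x^2 + 11x - 2
D f = 9x^5 + 2x^3
(∇ + D) f = 18x^5 - (45/2)x^4 + 34x^3 - (51/2)x^2 + 11x - 2
(Δ ∘ Δ + (∇ + D)) f = 18x^5 + (45/2)x^4 + 214x^3 + (591/2)x^2 + 293x + 98
(D + (Δ ∘ Δ + (∇ + D))) f = 27x^5 + (45/2)x^4 + 216x^3 + (591/2)x^2 + 293x + 98

g(x) = 27x^5 + (45/2)x^4 + 216x^3 + (591/2)x^2 + 293x + 98


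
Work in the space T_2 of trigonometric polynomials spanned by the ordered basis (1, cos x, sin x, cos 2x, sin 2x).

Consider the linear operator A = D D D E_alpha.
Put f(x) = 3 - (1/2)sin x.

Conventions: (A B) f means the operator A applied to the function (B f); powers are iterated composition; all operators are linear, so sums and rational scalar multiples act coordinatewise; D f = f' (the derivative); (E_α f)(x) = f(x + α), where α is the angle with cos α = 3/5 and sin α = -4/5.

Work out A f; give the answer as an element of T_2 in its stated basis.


g(x) = (3/10)cos x + (2/5)sin x

E_alpha f = 3 + (2/5)cos x - (3/10)sin x
D E_alpha f = -(3/10)cos x - (2/5)sin x
D D E_alpha f = -(2/5)cos x + (3/10)sin x
D D D E_alpha f = (3/10)cos x + (2/5)sin x


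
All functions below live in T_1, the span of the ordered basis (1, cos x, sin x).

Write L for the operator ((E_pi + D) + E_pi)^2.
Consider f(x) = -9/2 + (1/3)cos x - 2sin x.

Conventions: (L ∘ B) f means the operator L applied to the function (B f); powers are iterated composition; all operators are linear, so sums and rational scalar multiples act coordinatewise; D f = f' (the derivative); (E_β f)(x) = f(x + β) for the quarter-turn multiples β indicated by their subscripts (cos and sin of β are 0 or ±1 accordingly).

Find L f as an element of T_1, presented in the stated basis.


E_pi f = -9/2 - (1/3)cos x + 2sin x
D f = -2cos x - (1/3)sin x
(E_pi + D) f = -9/2 - (7/3)cos x + (5/3)sin x
E_pi f = -9/2 - (1/3)cos x + 2sin x
((E_pi + D) + E_pi) f = -9 - (8/3)cos x + (11/3)sin x
E_pi ((E_pi + D) + E_pi) f = -9 + (8/3)cos x - (11/3)sin x
D ((E_pi + D) + E_pi) f = (11/3)cos x + (8/3)sin x
(E_pi + D) ((E_pi + D) + E_pi) f = -9 + (19/3)cos x - sin x
E_pi ((E_pi + D) + E_pi) f = -9 + (8/3)cos x - (11/3)sin x
((E_pi + D) + E_pi) ((E_pi + D) + E_pi) f = -18 + 9cos x - (14/3)sin x

the result is g(x) = -18 + 9cos x - (14/3)sin x


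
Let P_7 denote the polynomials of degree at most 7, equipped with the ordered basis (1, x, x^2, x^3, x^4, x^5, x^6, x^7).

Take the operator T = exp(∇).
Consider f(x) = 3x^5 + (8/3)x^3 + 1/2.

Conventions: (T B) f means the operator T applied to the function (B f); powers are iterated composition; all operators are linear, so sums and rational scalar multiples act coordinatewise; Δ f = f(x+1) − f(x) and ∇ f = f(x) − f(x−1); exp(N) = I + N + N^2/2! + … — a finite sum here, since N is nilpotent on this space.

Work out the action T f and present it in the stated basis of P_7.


order-1 term: 15x^4 - 30x^3 + 38x^2 - 23x + 17/3
order-2 term: 30x^3 - 90x^2 + 113x - 53
order-3 term: 30x^2 - 90x + 233/3
order-4 term: 15x - 30
order-5 term: 3
the series for exp(∇) f terminates at order 5
exp(∇) f = 3x^5 + 15x^4 + (8/3)x^3 - 22x^2 + 15x + 23/6

g(x) = 3x^5 + 15x^4 + (8/3)x^3 - 22x^2 + 15x + 23/6


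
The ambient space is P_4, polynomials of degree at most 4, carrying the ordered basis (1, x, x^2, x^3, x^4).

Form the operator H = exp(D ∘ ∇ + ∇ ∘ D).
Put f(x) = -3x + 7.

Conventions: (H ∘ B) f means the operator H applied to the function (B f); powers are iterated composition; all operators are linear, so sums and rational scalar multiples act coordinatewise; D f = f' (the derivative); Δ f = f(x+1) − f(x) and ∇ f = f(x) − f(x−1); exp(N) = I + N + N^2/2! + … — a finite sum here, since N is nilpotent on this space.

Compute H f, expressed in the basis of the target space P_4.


the series for exp(D ∘ ∇ + ∇ ∘ D) f terminates at order 0
exp(D ∘ ∇ + ∇ ∘ D) f = -3x + 7

the result is g(x) = -3x + 7


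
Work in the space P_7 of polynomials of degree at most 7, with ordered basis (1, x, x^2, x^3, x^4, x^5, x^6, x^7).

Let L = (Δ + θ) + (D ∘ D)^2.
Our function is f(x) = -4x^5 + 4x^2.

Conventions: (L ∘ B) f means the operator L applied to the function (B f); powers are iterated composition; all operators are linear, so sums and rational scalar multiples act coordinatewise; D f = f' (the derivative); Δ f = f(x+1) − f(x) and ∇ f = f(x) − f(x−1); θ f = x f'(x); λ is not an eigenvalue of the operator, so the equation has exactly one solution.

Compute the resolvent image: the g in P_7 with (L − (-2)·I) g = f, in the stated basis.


write g with unknown coordinates in the stated basis and equate coefficients in (L − (-2)·I) g = f
solving from the highest basis element down gives g = -(4/7)x^5 + (10/21)x^4 + (16/21)x^3 + (8/7)x^2 + (1364/63)x - 157/9
check: L g = -(20/7)x^5 - (20/21)x^4 - (32/21)x^3 + (12/7)x^2 - (2728/63)x + 314/9
so L g − (-2)·g = -4x^5 + 4x^2 = f ✓

the image equals g(x) = -(4/7)x^5 + (10/21)x^4 + (16/21)x^3 + (8/7)x^2 + (1364/63)x - 157/9


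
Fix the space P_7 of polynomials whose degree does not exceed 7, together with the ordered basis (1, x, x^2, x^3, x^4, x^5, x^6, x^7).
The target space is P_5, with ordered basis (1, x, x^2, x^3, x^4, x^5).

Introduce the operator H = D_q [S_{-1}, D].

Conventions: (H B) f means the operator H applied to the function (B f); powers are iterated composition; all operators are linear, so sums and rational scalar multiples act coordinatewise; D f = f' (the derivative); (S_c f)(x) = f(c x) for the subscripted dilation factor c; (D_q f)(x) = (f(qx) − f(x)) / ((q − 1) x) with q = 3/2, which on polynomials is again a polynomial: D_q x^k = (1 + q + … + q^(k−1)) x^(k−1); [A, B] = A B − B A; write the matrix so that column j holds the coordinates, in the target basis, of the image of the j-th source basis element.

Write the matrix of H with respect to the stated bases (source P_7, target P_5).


image of 1: 0
image of x: 0
image of x^2: -4
image of x^3: 15x
image of x^4: -38x^2
image of x^5: (325/4)x^3
image of x^6: -(633/4)x^4
image of x^7: (4655/16)x^5
each image's coordinates form column j of the matrix

the matrix is [[0, 0, -4, 0, 0, 0, 0, 0]; [0, 0, 0, 15, 0, 0, 0, 0]; [0, 0, 0, 0, -38, 0, 0, 0]; [0, 0, 0, 0, 0, 325/4, 0, 0]; [0, 0, 0, 0, 0, 0, -633/4, 0]; [0, 0, 0, 0, 0, 0, 0, 4655/16]] (rows listed top to bottom)


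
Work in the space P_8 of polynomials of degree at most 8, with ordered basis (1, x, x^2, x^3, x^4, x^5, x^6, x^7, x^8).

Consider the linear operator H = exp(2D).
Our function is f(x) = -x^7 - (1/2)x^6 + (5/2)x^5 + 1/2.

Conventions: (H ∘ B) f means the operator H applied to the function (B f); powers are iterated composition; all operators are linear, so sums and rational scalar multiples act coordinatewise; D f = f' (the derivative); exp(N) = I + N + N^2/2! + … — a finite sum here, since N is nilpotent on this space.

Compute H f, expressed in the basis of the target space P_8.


the image equals g(x) = -x^7 - (29/2)x^6 - (175/2)x^5 - 285x^4 - 540x^3 - 592x^2 - 344x - 159/2

order-1 term: -14x^6 - 6x^5 + 25x^4
order-2 term: -84x^5 - 30x^4 + 100x^3
order-3 term: -280x^4 - 80x^3 + 200x^2
order-4 term: -560x^3 - 120x^2 + 200x
order-5 term: -672x^2 - 96x + 80
order-6 term: -448x - 32
order-7 term: -128
the series for exp(2D) f terminates at order 7
exp(2D) f = -x^7 - (29/2)x^6 - (175/2)x^5 - 285x^4 - 540x^3 - 592x^2 - 344x - 159/2


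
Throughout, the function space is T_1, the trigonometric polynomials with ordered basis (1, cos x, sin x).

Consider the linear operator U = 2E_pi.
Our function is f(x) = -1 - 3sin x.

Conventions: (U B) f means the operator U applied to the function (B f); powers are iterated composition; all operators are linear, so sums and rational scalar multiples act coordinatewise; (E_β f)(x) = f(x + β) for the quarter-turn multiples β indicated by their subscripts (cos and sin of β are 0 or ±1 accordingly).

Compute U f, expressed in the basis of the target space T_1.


g(x) = -2 + 6sin x

E_pi f = -1 + 3sin x
(2E_pi) f = -2 + 6sin x


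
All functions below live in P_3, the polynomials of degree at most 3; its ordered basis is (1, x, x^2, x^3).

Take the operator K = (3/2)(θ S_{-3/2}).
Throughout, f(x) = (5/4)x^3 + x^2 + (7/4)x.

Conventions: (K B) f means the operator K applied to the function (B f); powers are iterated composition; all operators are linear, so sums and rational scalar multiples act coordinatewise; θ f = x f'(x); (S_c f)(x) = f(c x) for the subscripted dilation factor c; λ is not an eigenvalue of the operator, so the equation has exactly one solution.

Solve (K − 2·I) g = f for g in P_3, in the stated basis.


write g with unknown coordinates in the stated basis and equate coefficients in (K − 2·I) g = f
solving from the highest basis element down gives g = -(4/55)x^3 + (4/19)x^2 - (7/17)x
check: K g = (243/220)x^3 + (27/19)x^2 + (63/68)x
so K g − 2·g = (5/4)x^3 + x^2 + (7/4)x = f ✓

the image equals g(x) = -(4/55)x^3 + (4/19)x^2 - (7/17)x


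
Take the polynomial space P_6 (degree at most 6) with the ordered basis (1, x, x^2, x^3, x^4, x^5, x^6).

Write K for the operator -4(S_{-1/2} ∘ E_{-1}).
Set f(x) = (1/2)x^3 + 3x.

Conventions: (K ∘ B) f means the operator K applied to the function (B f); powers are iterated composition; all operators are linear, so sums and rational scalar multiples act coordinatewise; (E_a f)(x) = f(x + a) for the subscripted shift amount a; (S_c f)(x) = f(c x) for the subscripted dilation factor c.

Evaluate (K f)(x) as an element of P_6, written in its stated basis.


g(x) = (1/4)x^3 + (3/2)x^2 + 9x + 14

E_{-1} f = (1/2)x^3 - (3/2)x^2 + (9/2)x - 7/2
S_{-1/2} E_{-1} f = -(1/16)x^3 - (3/8)x^2 - (9/4)x - 7/2
(-4(S_{-1/2} ∘ E_{-1})) f = (1/4)x^3 + (3/2)x^2 + 9x + 14


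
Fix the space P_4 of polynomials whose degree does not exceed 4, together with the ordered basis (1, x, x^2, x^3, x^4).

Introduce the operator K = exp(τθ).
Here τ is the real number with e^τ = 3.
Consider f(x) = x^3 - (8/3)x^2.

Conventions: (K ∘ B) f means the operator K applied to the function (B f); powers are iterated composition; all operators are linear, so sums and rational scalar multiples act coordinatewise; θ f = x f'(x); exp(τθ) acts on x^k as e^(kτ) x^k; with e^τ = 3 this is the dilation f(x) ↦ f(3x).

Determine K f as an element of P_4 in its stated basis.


exp(τθ) x^k = e^(kτ) x^k; with e^τ = 3 this sends x^k to 3^k x^k
x^2 ↦ 9 x^2
x^3 ↦ 27 x^3
applying this coordinatewise to f: exp(τθ) f = 27x^3 - 24x^2

g(x) = 27x^3 - 24x^2
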